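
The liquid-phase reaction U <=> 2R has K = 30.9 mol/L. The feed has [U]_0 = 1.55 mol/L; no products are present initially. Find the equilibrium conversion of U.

Let X = conversion of U; extent ξ = 1.55·X mol/L.
Concentrations: [U] = 1.55 − 1.55X; [R] = 3.1X.
K = [R]^2 / ([U]).
Equating to 30.9 mol/L: the physical root is X = 0.854.

X = 0.854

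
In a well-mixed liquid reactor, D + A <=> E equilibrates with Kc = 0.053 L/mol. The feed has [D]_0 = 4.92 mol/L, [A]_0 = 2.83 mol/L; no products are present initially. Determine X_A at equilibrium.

X = 0.189

Let X = conversion of A; extent ξ = 2.83·X mol/L.
Concentrations: [D] = 4.92 − 2.83X; [A] = 2.83 − 2.83X; [E] = 2.83X.
Kc = [E] / ([D] [A]).
Solving Kc = 0.053 for X ∈ (0,1): X = 0.189.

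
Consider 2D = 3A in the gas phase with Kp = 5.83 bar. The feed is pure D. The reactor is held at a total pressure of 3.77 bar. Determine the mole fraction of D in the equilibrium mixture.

Take 1 mol D as basis and let X be its fractional conversion, so ξ = 0.5X.
At extent ξ: n_D = 1 − X; n_A = 1.5X.
Summing: n_T = 1 + 0.5X.
With p_i = (n_i/n_T)P, Kp = p_A^3 / (p_D^2).
This yields a degree-3 equation in X; solving on (0,1), X = 0.514.
Then n_D = 0.486, n_T = 1.26, so y_D = 0.386.

y_D = 0.386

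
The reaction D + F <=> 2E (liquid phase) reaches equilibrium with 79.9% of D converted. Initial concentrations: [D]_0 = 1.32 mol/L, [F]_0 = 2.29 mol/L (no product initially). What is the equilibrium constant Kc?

Let X = conversion of D.
Concentrations: [D] = 1.32 − 1.32X; [F] = 2.29 − 1.32X; [E] = 2.64X.
At X = 0.799: [D] = 0.265, [F] = 1.24, [E] = 2.11.
Kc = [E]^2 / ([D] [F]) = 13.6.

Kc = 13.6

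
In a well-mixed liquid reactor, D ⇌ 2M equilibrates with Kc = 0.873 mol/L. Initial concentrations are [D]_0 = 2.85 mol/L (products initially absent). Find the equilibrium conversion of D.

X = 0.241

Let X = conversion of D; extent ξ = 2.85·X mol/L.
Concentrations: [D] = 2.85 − 2.85X; [M] = 5.7X.
Kc = [M]^2 / ([D]).
This equals 0.873 at X = 0.241 (the root in 0 < X < 1).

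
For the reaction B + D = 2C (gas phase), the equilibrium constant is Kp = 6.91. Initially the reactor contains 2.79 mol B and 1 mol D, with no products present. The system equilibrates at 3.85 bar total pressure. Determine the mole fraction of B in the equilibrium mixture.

Let X = conversion of D (basis 1 mol D); extent of reaction ξ = X.
Moles: n_B = 2.79 − X; n_D = 1 − X; n_C = 2X.
Since Δν = 0, n_T = 3.79 throughout.
Mole fractions y_i = n_i/n_T; Kp = p_C^2 / (p_B p_D) with p_i = y_i·P.
Setting this equal to 6.91 and taking the physical root (0 < X < 1) gives X = 0.809.
Then n_B = 1.98, n_T = 3.79, so y_B = 0.523.

y_B = 0.523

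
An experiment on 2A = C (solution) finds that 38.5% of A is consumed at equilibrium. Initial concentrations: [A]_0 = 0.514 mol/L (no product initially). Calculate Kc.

Let X = conversion of A.
Concentrations: [A] = 0.514 − 0.514X; [C] = 0.257X.
At X = 0.385: [A] = 0.316, [C] = 0.0989.
Kc = [C] / ([A]^2) = 0.99 L/mol.

Kc = 0.99 L/mol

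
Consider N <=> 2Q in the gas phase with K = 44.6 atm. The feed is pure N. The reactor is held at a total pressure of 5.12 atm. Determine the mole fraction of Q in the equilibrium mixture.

Let X = conversion of N (basis 1 mol N); extent of reaction ξ = X.
Mole table: n_N = 1 − X; n_Q = 2X.
n_T = Σnᵢ = 1 + X.
Mole fractions y_i = n_i/n_T; K = p_Q^2 / (p_N) with p_i = y_i·P.
This yields a degree-2 equation in X; solving on (0,1), X = 0.828.
Then n_Q = 1.66, n_T = 1.83, so y_Q = 0.906.

y_Q = 0.906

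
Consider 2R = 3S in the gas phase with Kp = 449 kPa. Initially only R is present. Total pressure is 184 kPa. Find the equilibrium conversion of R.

X = 0.562

Basis: 1 mol R initially; let X = conversion of R. Extent ξ = 0.5X.
Species balance: n_R = 1 − X; n_S = 1.5X.
n_T = Σnᵢ = 1 + 0.5X.
With p_i = (n_i/n_T)P, Kp = p_S^3 / (p_R^2).
Substituting and setting equal to 449 kPa gives a polynomial in X; the root in (0,1) is X = 0.562.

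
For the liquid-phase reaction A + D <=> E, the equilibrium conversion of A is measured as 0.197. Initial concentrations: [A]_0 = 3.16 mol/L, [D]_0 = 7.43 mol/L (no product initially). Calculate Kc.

Let X = conversion of A.
Concentrations: [A] = 3.16 − 3.16X; [D] = 7.43 − 3.16X; [E] = 3.16X.
At X = 0.197: [A] = 2.54, [D] = 6.81, [E] = 0.623.
Kc = [E] / ([A] [D]) = 0.036 L/mol.

Kc = 0.036 L/mol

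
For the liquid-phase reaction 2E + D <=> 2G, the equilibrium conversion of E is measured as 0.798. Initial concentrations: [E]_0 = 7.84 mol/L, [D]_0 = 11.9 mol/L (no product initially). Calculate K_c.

K_c = 1.78 L/mol

Let X = conversion of E.
Concentrations: [E] = 7.84 − 7.84X; [D] = 11.9 − 3.92X; [G] = 7.84X.
At X = 0.798: [E] = 1.58, [D] = 8.77, [G] = 6.26.
K_c = [G]^2 / ([E]^2 [D]) = 1.78 L/mol.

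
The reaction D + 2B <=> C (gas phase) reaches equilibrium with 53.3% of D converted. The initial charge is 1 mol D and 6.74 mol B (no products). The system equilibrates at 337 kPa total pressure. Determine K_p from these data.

K_p = 1.39e-05 kPa^-2

Let X = conversion of D (basis 1 mol D); extent of reaction ξ = X.
At extent ξ: n_D = 1 − X; n_B = 6.74 − 2X; n_C = X.
Summing: n_T = 7.74 − 2X.
At X = 0.533: n_D = 0.467, n_B = 5.67, n_C = 0.533, n_T = 6.67.
p_i = (n_i/n_T)·P. K_p = p_C / (p_D p_B^2) = 1.39e-05 kPa^-2.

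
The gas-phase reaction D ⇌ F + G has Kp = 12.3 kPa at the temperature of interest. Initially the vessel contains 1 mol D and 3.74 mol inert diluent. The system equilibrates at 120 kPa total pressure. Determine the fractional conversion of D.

Basis: 1 mol D initially; let X = conversion of D. Extent ξ = X.
Moles: n_D = 1 − X; n_F = X; n_G = X; n_I = 3.74 (inert).
Summing: n_T = 4.74 + X.
Mole fractions y_i = n_i/n_T; Kp = p_F p_G / (p_D) with p_i = y_i·P.
This yields a degree-2 equation in X; solving on (0,1), X = 0.512.

X = 0.512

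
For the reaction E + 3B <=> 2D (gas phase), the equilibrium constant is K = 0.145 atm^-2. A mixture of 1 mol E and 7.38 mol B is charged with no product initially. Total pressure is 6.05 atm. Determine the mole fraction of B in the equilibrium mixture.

y_B = 0.732

Take 1 mol E as basis and let X be its fractional conversion, so ξ = X.
Mole table: n_E = 1 − X; n_B = 7.38 − 3X; n_D = 2X.
Total moles n_T = 8.38 − 2X.
With p_i = (n_i/n_T)P, K = p_D^2 / (p_E p_B^3).
This yields a degree-4 equation in X; solving on (0,1), X = 0.812.
Then n_B = 4.94, n_T = 6.76, so y_B = 0.732.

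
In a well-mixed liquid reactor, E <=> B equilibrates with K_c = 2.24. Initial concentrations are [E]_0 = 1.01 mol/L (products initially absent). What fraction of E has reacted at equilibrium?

Let X = conversion of E; extent ξ = 1.01·X mol/L.
Concentrations: [E] = 1.01 − 1.01X; [B] = 1.01X.
K_c = [B] / ([E]).
This equals 2.24 at X = 0.691 (the root in 0 < X < 1).

X = 0.691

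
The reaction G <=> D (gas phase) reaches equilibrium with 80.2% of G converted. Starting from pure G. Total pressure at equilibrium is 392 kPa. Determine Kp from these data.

Kp = 4.05

Basis: 1 mol G initially; let X = conversion of G. Extent ξ = X.
Species balance: n_G = 1 − X; n_D = X.
Total moles n_T = 1 (Δν = 0, constant).
At X = 0.802: n_G = 0.198, n_D = 0.802, n_T = 1.
p_i = (n_i/n_T)·P. Kp = p_D / (p_G) = 4.05.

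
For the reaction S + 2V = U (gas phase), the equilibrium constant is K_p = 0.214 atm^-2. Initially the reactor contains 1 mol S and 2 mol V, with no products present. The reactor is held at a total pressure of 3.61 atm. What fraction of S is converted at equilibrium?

Basis: 1 mol S initially; let X = conversion of S. Extent ξ = X.
Moles: n_S = 1 − X; n_V = 2 − 2X; n_U = X.
Summing: n_T = 3 − 2X.
Mole fractions y_i = n_i/n_T; K_p = p_U / (p_S p_V^2) with p_i = y_i·P.
This yields a degree-3 equation in X; solving on (0,1), X = 0.438.

X = 0.438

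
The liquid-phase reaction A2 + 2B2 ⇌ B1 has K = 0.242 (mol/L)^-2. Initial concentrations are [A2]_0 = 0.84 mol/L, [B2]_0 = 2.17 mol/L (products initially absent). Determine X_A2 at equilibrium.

X = 0.368

Let X = conversion of A2; extent ξ = 0.84·X mol/L.
Concentrations: [A2] = 0.84 − 0.84X; [B2] = 2.17 − 1.68X; [B1] = 0.84X.
K = [B1] / ([A2] [B2]^2).
This equals 0.242 at X = 0.368 (the root in 0 < X < 1).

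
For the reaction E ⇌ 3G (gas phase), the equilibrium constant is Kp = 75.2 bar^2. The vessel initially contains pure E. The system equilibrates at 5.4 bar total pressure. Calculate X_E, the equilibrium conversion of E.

X = 0.573

Take 1 mol E as basis and let X be its fractional conversion, so ξ = X.
Species balance: n_E = 1 − X; n_G = 3X.
Total moles n_T = 1 + 2X.
y_i = n_i/n_T, p_i = y_i·P. Kp = p_G^3 / (p_E).
This yields a degree-3 equation in X; solving on (0,1), X = 0.573.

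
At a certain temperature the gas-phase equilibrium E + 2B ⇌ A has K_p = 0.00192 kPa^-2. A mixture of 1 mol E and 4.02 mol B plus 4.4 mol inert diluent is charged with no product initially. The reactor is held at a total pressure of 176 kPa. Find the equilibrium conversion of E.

Let X = conversion of E (basis 1 mol E); extent of reaction ξ = X.
Mole table: n_E = 1 − X; n_B = 4.02 − 2X; n_A = X; n_I = 4.4 (inert).
n_T = Σnᵢ = 9.42 − 2X.
y_i = n_i/n_T, p_i = y_i·P. K_p = p_A / (p_E p_B^2).
This yields a degree-3 equation in X; solving on (0,1), X = 0.844.

X = 0.844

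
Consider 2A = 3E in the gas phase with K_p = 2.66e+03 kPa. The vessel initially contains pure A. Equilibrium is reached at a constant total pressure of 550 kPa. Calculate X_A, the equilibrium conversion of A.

Take 1 mol A as basis and let X be its fractional conversion, so ξ = 0.5X.
Mole table: n_A = 1 − X; n_E = 1.5X.
Summing: n_T = 1 + 0.5X.
y_i = n_i/n_T, p_i = y_i·P. K_p = p_E^3 / (p_A^2).
Equating to 2.66e+03 kPa and solving on 0 < X < 1: X = 0.633.

X = 0.633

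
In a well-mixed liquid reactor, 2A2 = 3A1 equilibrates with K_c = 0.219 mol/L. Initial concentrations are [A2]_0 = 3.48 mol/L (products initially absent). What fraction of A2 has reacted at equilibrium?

X = 0.224

Let X = conversion of A2; extent ξ = 3.48X/2 mol/L.
Concentrations: [A2] = 3.48 − 3.48X; [A1] = 5.22X.
K_c = [A1]^3 / ([A2]^2).
This equals 0.219 at X = 0.224 (the root in 0 < X < 1).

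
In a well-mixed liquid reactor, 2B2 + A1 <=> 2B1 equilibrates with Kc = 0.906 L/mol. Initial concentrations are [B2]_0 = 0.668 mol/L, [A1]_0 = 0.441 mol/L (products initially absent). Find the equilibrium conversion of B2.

Let X = conversion of B2; extent ξ = 0.668X/2 mol/L.
Concentrations: [B2] = 0.668 − 0.668X; [A1] = 0.441 − 0.334X; [B1] = 0.668X.
Kc = [B1]^2 / ([B2]^2 [A1]).
Equating to 0.906 L/mol: the physical root is X = 0.351.

X = 0.351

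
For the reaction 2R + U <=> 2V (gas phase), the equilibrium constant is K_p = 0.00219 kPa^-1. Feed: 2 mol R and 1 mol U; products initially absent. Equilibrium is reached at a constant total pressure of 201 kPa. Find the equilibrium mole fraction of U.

Basis: 2 mol R initially; let X = conversion of R. Extent ξ = X.
Moles: n_R = 2 − 2X; n_U = 1 − X; n_V = 2X.
n_T = Σnᵢ = 3 − X.
y_i = n_i/n_T, p_i = y_i·P. K_p = p_V^2 / (p_R^2 p_U).
This yields a degree-3 equation in X; solving on (0,1), X = 0.257.
Then n_U = 0.743, n_T = 2.74, so y_U = 0.271.

y_U = 0.271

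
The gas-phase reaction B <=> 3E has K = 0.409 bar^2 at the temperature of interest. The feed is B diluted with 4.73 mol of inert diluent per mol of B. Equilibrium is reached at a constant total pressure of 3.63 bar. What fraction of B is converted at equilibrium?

X = 0.317

Let X = conversion of B (basis 1 mol B); extent of reaction ξ = X.
Species balance: n_B = 1 − X; n_E = 3X; n_I = 4.73 (inert).
Total moles n_T = 5.73 + 2X.
Mole fractions y_i = n_i/n_T; K = p_E^3 / (p_B) with p_i = y_i·P.
This yields a degree-3 equation in X; solving on (0,1), X = 0.317.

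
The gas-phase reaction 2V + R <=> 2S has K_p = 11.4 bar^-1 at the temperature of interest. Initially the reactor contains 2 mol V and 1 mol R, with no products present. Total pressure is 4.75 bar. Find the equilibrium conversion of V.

Let X = conversion of V (basis 2 mol V); extent of reaction ξ = X.
Moles: n_V = 2 − 2X; n_R = 1 − X; n_S = 2X.
Total moles n_T = 3 − X.
With p_i = (n_i/n_T)P, K_p = p_S^2 / (p_V^2 p_R).
Substituting and setting equal to 11.4 bar^-1 gives a polynomial in X; the root in (0,1) is X = 0.720.

X = 0.720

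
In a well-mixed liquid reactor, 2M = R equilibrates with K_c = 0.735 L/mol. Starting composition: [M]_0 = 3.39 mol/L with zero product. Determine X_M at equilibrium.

X = 0.641

Let X = conversion of M; extent ξ = 3.39X/2 mol/L.
Concentrations: [M] = 3.39 − 3.39X; [R] = 1.7X.
K_c = [R] / ([M]^2).
This equals 0.735 at X = 0.641 (the root in 0 < X < 1).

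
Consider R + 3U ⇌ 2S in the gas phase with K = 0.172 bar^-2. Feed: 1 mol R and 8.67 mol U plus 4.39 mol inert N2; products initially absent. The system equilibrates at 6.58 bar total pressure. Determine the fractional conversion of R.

Basis: 1 mol R initially; let X = conversion of R. Extent ξ = X.
Moles: n_R = 1 − X; n_U = 8.67 − 3X; n_S = 2X; n_I = 4.39 (inert).
n_T = Σnᵢ = 14.1 − 2X.
y_i = n_i/n_T, p_i = y_i·P. K = p_S^2 / (p_R p_U^3).
Substituting and setting equal to 0.172 bar^-2 gives a polynomial in X; the root in (0,1) is X = 0.791.

X = 0.791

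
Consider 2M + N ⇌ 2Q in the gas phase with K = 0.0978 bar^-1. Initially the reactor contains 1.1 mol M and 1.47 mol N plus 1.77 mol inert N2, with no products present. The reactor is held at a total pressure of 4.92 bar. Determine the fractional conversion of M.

X = 0.280

Basis: 1.1 mol M initially; let X = conversion of M. Extent ξ = 0.55X.
Mole table: n_M = 1.1 − 1.1X; n_N = 1.47 − 0.55X; n_Q = 1.1X; n_I = 1.77 (inert).
Summing: n_T = 4.34 − 0.55X.
Mole fractions y_i = n_i/n_T; K = p_Q^2 / (p_M^2 p_N) with p_i = y_i·P.
Setting this equal to 0.0978 bar^-1 and taking the physical root (0 < X < 1) gives X = 0.280.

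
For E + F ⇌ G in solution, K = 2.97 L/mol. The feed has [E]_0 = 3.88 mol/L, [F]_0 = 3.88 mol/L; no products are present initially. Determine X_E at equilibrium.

Let X = conversion of E; extent ξ = 3.88·X mol/L.
Concentrations: [E] = 3.88 − 3.88X; [F] = 3.88 − 3.88X; [G] = 3.88X.
K = [G] / ([E] [F]).
Equating to 2.97 L/mol: the physical root is X = 0.746.

X = 0.746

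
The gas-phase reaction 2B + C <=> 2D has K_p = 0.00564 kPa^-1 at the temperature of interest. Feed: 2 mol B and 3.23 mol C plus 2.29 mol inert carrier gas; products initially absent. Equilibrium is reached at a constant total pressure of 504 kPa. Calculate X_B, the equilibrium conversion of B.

Basis: 2 mol B initially; let X = conversion of B. Extent ξ = X.
Moles: n_B = 2 − 2X; n_C = 3.23 − X; n_D = 2X; n_I = 2.29 (inert).
Summing: n_T = 7.52 − X.
Mole fractions y_i = n_i/n_T; K_p = p_D^2 / (p_B^2 p_C) with p_i = y_i·P.
Setting this equal to 0.00564 kPa^-1 and taking the physical root (0 < X < 1) gives X = 0.512.

X = 0.512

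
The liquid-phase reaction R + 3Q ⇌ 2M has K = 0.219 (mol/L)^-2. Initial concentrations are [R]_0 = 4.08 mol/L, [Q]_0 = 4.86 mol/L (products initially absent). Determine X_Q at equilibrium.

X = 0.624

Let X = conversion of Q; extent ξ = 4.86X/3 mol/L.
Concentrations: [R] = 4.08 − 1.62X; [Q] = 4.86 − 4.86X; [M] = 3.24X.
K = [M]^2 / ([R] [Q]^3).
Solving K = 0.219 for X ∈ (0,1): X = 0.624.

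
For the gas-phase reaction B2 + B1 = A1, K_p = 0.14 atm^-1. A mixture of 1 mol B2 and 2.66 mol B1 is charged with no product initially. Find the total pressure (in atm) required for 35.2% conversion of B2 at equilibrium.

Let X = conversion of B2 (basis 1 mol B2); extent of reaction ξ = X.
Moles: n_B2 = 1 − X; n_B1 = 2.66 − X; n_A1 = X.
Total moles n_T = 3.66 − X.
K_p = p_A1 / (p_B2 p_B1) with p_i = (n_i/n_T)·P.
At X = 0.352: the mole-fraction product g(X) = Π y_i^ν_i = 0.7786. Since K_p = g(X)·P^{-1}, P = (g/K_p)^(1/1) = (0.7786/0.14)^(1/1) = 5.56 atm.

P = 5.56 atm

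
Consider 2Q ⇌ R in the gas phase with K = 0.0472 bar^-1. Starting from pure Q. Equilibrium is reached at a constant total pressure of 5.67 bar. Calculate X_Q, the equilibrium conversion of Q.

X = 0.305

Basis: 1 mol Q initially; let X = conversion of Q. Extent ξ = 0.5X.
Species balance: n_Q = 1 − X; n_R = 0.5X.
Total moles n_T = 1 − 0.5X.
y_i = n_i/n_T, p_i = y_i·P. K = p_R / (p_Q^2).
Equating to 0.0472 bar^-1 and solving on 0 < X < 1: X = 0.305.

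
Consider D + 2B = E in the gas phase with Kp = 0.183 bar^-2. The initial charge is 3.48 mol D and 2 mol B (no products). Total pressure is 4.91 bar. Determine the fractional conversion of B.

Take 2 mol B as basis and let X be its fractional conversion, so ξ = X.
Mole table: n_D = 3.48 − X; n_B = 2 − 2X; n_E = X.
Summing: n_T = 5.48 − 2X.
With p_i = (n_i/n_T)P, Kp = p_E / (p_D p_B^2).
Setting this equal to 0.183 bar^-2 and taking the physical root (0 < X < 1) gives X = 0.549.

X = 0.549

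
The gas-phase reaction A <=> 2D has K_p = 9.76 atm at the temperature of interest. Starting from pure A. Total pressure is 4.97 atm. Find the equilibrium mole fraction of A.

Let X = conversion of A (basis 1 mol A); extent of reaction ξ = X.
Species balance: n_A = 1 − X; n_D = 2X.
n_T = Σnᵢ = 1 + X.
y_i = n_i/n_T, p_i = y_i·P. K_p = p_D^2 / (p_A).
This yields a degree-2 equation in X; solving on (0,1), X = 0.574.
Then n_A = 0.426, n_T = 1.57, so y_A = 0.271.

y_A = 0.271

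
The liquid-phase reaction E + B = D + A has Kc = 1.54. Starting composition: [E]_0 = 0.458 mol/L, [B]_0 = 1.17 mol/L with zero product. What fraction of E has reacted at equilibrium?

Let X = conversion of E; extent ξ = 0.458·X mol/L.
Concentrations: [E] = 0.458 − 0.458X; [B] = 1.17 − 0.458X; [D] = 0.458X; [A] = 0.458X.
Kc = [D] [A] / ([E] [B]).
Equating to 1.54: the physical root is X = 0.778.

X = 0.778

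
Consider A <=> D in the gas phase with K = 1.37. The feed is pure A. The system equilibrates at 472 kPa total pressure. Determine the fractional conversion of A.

X = 0.578

Take 1 mol A as basis and let X be its fractional conversion, so ξ = X.
Species balance: n_A = 1 − X; n_D = X.
Total moles n_T = 1 (Δν = 0, constant).
Mole fractions y_i = n_i/n_T; K = p_D / (p_A) with p_i = y_i·P.
Setting this equal to 1.37 and taking the physical root (0 < X < 1) gives X = 0.578.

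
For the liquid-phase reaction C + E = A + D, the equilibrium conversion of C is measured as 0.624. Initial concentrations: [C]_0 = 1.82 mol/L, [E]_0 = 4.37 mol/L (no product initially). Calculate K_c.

Let X = conversion of C.
Concentrations: [C] = 1.82 − 1.82X; [E] = 4.37 − 1.82X; [A] = 1.82X; [D] = 1.82X.
At X = 0.624: [C] = 0.684, [E] = 3.23, [A] = 1.14, [D] = 1.14.
K_c = [A] [D] / ([C] [E]) = 0.583.

K_c = 0.583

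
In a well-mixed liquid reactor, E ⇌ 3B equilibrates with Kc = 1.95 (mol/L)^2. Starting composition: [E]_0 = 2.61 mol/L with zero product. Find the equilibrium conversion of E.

X = 0.204

Let X = conversion of E; extent ξ = 2.61·X mol/L.
Concentrations: [E] = 2.61 − 2.61X; [B] = 7.83X.
Kc = [B]^3 / ([E]).
Solving Kc = 1.95 for X ∈ (0,1): X = 0.204.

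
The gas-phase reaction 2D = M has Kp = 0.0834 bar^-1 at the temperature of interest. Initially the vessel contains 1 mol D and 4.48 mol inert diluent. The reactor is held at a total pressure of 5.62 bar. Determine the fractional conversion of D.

X = 0.131

Take 1 mol D as basis and let X be its fractional conversion, so ξ = 0.5X.
Moles: n_D = 1 − X; n_M = 0.5X; n_I = 4.48 (inert).
Summing: n_T = 5.48 − 0.5X.
y_i = n_i/n_T, p_i = y_i·P. Kp = p_M / (p_D^2).
Equating to 0.0834 bar^-1 and solving on 0 < X < 1: X = 0.131.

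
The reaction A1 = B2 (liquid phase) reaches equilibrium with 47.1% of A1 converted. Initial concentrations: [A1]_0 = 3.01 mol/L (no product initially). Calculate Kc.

Kc = 0.89

Let X = conversion of A1.
Concentrations: [A1] = 3.01 − 3.01X; [B2] = 3.01X.
At X = 0.471: [A1] = 1.59, [B2] = 1.42.
Kc = [B2] / ([A1]) = 0.89.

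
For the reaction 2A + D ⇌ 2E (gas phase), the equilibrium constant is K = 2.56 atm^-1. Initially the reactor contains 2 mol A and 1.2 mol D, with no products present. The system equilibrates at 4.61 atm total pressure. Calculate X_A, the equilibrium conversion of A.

Basis: 2 mol A initially; let X = conversion of A. Extent ξ = X.
At extent ξ: n_A = 2 − 2X; n_D = 1.2 − X; n_E = 2X.
n_T = Σnᵢ = 3.2 − X.
With p_i = (n_i/n_T)P, K = p_E^2 / (p_A^2 p_D).
Substituting and setting equal to 2.56 atm^-1 gives a polynomial in X; the root in (0,1) is X = 0.620.

X = 0.620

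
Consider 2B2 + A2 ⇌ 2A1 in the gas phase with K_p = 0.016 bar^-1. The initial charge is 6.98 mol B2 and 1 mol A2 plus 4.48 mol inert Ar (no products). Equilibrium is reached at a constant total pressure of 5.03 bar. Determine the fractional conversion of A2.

Take 1 mol A2 as basis and let X be its fractional conversion, so ξ = X.
At extent ξ: n_B2 = 6.98 − 2X; n_A2 = 1 − X; n_A1 = 2X; n_I = 4.48 (inert).
Summing: n_T = 12.5 − X.
With p_i = (n_i/n_T)P, K_p = p_A1^2 / (p_B2^2 p_A2).
Setting this equal to 0.016 bar^-1 and taking the physical root (0 < X < 1) gives X = 0.232.

X = 0.232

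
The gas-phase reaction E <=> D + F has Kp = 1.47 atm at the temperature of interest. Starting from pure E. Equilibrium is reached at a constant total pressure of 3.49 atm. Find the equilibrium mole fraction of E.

y_E = 0.295

Take 1 mol E as basis and let X be its fractional conversion, so ξ = X.
Moles: n_E = 1 − X; n_D = X; n_F = X.
n_T = Σnᵢ = 1 + X.
With p_i = (n_i/n_T)P, Kp = p_D p_F / (p_E).
Substituting and setting equal to 1.47 atm gives a polynomial in X; the root in (0,1) is X = 0.544.
Then n_E = 0.456, n_T = 1.54, so y_E = 0.295.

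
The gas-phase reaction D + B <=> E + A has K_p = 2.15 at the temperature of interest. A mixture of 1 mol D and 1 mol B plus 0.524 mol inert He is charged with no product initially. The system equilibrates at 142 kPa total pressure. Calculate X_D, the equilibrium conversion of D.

Let X = conversion of D (basis 1 mol D); extent of reaction ξ = X.
Moles: n_D = 1 − X; n_B = 1 − X; n_E = X; n_A = X; n_I = 0.524 (inert).
Total moles n_T = 2.52 (Δν = 0, constant).
y_i = n_i/n_T, p_i = y_i·P. K_p = p_E p_A / (p_D p_B).
Equating to 2.15 and solving on 0 < X < 1: X = 0.595.

X = 0.595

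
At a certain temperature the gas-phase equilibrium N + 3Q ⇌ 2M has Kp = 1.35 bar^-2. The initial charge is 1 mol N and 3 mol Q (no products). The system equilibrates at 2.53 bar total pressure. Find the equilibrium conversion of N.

X = 0.544

Let X = conversion of N (basis 1 mol N); extent of reaction ξ = X.
Moles: n_N = 1 − X; n_Q = 3 − 3X; n_M = 2X.
Summing: n_T = 4 − 2X.
y_i = n_i/n_T, p_i = y_i·P. Kp = p_M^2 / (p_N p_Q^3).
Substituting and setting equal to 1.35 bar^-2 gives a polynomial in X; the root in (0,1) is X = 0.544.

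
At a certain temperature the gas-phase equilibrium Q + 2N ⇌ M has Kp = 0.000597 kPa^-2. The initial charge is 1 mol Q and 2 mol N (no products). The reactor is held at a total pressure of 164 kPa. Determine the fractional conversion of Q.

Take 1 mol Q as basis and let X be its fractional conversion, so ξ = X.
Mole table: n_Q = 1 − X; n_N = 2 − 2X; n_M = X.
Summing: n_T = 3 − 2X.
y_i = n_i/n_T, p_i = y_i·P. Kp = p_M / (p_Q p_N^2).
Setting this equal to 0.000597 kPa^-2 and taking the physical root (0 < X < 1) gives X = 0.696.

X = 0.696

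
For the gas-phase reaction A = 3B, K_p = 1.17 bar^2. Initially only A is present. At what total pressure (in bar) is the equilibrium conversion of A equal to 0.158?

P = 4 bar

Let X = conversion of A (basis 1 mol A); extent of reaction ξ = X.
Moles: n_A = 1 − X; n_B = 3X.
Total moles n_T = 1 + 2X.
K_p = p_B^3 / (p_A) with p_i = (n_i/n_T)·P.
At X = 0.158: the mole-fraction product g(X) = Π y_i^ν_i = 0.07303. Since K_p = g(X)·P^{2}, P = (K_p/g)^(1/2) = (1.17/0.07303)^(1/2) = 4 bar.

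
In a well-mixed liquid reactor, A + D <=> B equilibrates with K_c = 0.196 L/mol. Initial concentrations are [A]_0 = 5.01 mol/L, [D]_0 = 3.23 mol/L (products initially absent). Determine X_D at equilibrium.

Let X = conversion of D; extent ξ = 3.23·X mol/L.
Concentrations: [A] = 5.01 − 3.23X; [D] = 3.23 − 3.23X; [B] = 3.23X.
K_c = [B] / ([A] [D]).
Solving K_c = 0.196 for X ∈ (0,1): X = 0.418.

X = 0.418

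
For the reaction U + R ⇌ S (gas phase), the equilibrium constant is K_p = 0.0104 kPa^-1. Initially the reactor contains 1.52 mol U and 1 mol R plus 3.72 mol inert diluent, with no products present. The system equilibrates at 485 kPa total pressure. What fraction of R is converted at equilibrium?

Basis: 1 mol R initially; let X = conversion of R. Extent ξ = X.
At extent ξ: n_U = 1.52 − X; n_R = 1 − X; n_S = X; n_I = 3.72 (inert).
n_T = Σnᵢ = 6.24 − X.
y_i = n_i/n_T, p_i = y_i·P. K_p = p_S / (p_U p_R).
Substituting and setting equal to 0.0104 kPa^-1 gives a polynomial in X; the root in (0,1) is X = 0.477.

X = 0.477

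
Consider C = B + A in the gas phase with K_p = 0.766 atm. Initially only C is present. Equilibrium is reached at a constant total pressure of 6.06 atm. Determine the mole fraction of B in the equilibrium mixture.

Take 1 mol C as basis and let X be its fractional conversion, so ξ = X.
Mole table: n_C = 1 − X; n_B = X; n_A = X.
Summing: n_T = 1 + X.
y_i = n_i/n_T, p_i = y_i·P. K_p = p_B p_A / (p_C).
This yields a degree-2 equation in X; solving on (0,1), X = 0.335.
Then n_B = 0.335, n_T = 1.33, so y_B = 0.251.

y_B = 0.251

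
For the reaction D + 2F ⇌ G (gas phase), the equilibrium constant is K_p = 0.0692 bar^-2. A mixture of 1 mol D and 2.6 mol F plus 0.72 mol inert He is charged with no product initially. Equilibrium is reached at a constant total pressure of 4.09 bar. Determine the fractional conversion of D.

Let X = conversion of D (basis 1 mol D); extent of reaction ξ = X.
Species balance: n_D = 1 − X; n_F = 2.6 − 2X; n_G = X; n_I = 0.72 (inert).
Total moles n_T = 4.32 − 2X.
Mole fractions y_i = n_i/n_T; K_p = p_G / (p_D p_F^2) with p_i = y_i·P.
This yields a degree-3 equation in X; solving on (0,1), X = 0.258.

X = 0.258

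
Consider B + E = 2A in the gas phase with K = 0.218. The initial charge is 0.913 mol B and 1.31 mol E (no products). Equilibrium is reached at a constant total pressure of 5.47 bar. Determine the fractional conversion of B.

Basis: 0.913 mol B initially; let X = conversion of B. Extent ξ = 0.913X.
Mole table: n_B = 0.913 − 0.913X; n_E = 1.31 − 0.913X; n_A = 1.83X.
Since Δν = 0, n_T = 2.22 throughout.
With p_i = (n_i/n_T)P, K = p_A^2 / (p_B p_E).
Substituting and setting equal to 0.218 gives a polynomial in X; the root in (0,1) is X = 0.226.

X = 0.226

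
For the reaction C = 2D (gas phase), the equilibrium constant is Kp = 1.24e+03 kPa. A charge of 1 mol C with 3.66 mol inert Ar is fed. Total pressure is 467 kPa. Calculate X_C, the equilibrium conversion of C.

Basis: 1 mol C initially; let X = conversion of C. Extent ξ = X.
At extent ξ: n_C = 1 − X; n_D = 2X; n_I = 3.66 (inert).
Total moles n_T = 4.66 + X.
y_i = n_i/n_T, p_i = y_i·P. Kp = p_D^2 / (p_C).
This yields a degree-2 equation in X; solving on (0,1), X = 0.817.

X = 0.817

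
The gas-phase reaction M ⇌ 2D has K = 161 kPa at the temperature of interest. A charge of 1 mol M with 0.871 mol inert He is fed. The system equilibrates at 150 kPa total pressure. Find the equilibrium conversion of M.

X = 0.544

Basis: 1 mol M initially; let X = conversion of M. Extent ξ = X.
Species balance: n_M = 1 − X; n_D = 2X; n_I = 0.871 (inert).
Summing: n_T = 1.87 + X.
With p_i = (n_i/n_T)P, K = p_D^2 / (p_M).
Substituting and setting equal to 161 kPa gives a polynomial in X; the root in (0,1) is X = 0.544.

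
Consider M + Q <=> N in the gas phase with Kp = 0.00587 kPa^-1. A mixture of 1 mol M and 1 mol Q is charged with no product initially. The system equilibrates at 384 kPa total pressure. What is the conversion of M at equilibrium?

Let X = conversion of M (basis 1 mol M); extent of reaction ξ = X.
Mole table: n_M = 1 − X; n_Q = 1 − X; n_N = X.
n_T = Σnᵢ = 2 − X.
Mole fractions y_i = n_i/n_T; Kp = p_N / (p_M p_Q) with p_i = y_i·P.
Setting this equal to 0.00587 kPa^-1 and taking the physical root (0 < X < 1) gives X = 0.446.

X = 0.446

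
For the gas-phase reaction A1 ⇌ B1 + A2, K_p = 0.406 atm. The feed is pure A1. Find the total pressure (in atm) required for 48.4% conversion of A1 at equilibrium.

P = 1.33 atm

Take 1 mol A1 as basis and let X be its fractional conversion, so ξ = X.
At extent ξ: n_A1 = 1 − X; n_B1 = X; n_A2 = X.
Total moles n_T = 1 + X.
K_p = p_B1 p_A2 / (p_A1) with p_i = (n_i/n_T)·P.
At X = 0.484: the mole-fraction product g(X) = Π y_i^ν_i = 0.3059. Since K_p = g(X)·P^{1}, P = (K_p/g)^(1/1) = (0.406/0.3059)^(1/1) = 1.33 atm.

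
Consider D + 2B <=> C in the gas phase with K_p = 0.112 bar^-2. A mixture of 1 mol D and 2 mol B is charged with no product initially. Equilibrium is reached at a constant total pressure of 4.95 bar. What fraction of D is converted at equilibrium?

Basis: 1 mol D initially; let X = conversion of D. Extent ξ = X.
Mole table: n_D = 1 − X; n_B = 2 − 2X; n_C = X.
n_T = Σnᵢ = 3 − 2X.
With p_i = (n_i/n_T)P, K_p = p_C / (p_D p_B^2).
Equating to 0.112 bar^-2 and solving on 0 < X < 1: X = 0.436.

X = 0.436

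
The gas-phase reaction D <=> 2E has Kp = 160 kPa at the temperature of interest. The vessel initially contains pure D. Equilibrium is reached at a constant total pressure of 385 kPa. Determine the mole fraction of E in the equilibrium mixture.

y_E = 0.470

Let X = conversion of D (basis 1 mol D); extent of reaction ξ = X.
Moles: n_D = 1 − X; n_E = 2X.
Summing: n_T = 1 + X.
y_i = n_i/n_T, p_i = y_i·P. Kp = p_E^2 / (p_D).
Equating to 160 kPa and solving on 0 < X < 1: X = 0.307.
Then n_E = 0.614, n_T = 1.31, so y_E = 0.470.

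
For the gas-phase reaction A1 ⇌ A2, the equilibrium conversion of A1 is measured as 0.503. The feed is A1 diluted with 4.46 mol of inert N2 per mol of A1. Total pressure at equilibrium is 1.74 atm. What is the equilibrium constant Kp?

Kp = 1.01

Let X = conversion of A1 (basis 1 mol A1); extent of reaction ξ = X.
At extent ξ: n_A1 = 1 − X; n_A2 = X; n_I = 4.46 (inert).
Total moles n_T = 5.46 (Δν = 0, constant).
At X = 0.503: n_A1 = 0.497, n_A2 = 0.503, n_T = 5.46.
p_i = (n_i/n_T)·P. Kp = p_A2 / (p_A1) = 1.01.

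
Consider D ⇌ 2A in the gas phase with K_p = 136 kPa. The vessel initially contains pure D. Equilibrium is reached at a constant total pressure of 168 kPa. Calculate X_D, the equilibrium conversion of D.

Basis: 1 mol D initially; let X = conversion of D. Extent ξ = X.
Species balance: n_D = 1 − X; n_A = 2X.
Summing: n_T = 1 + X.
y_i = n_i/n_T, p_i = y_i·P. K_p = p_A^2 / (p_D).
Setting this equal to 136 kPa and taking the physical root (0 < X < 1) gives X = 0.410.

X = 0.410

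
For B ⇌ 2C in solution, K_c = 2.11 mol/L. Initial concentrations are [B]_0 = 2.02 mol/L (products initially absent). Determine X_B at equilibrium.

Let X = conversion of B; extent ξ = 2.02·X mol/L.
Concentrations: [B] = 2.02 − 2.02X; [C] = 4.04X.
K_c = [C]^2 / ([B]).
Solving K_c = 2.11 for X ∈ (0,1): X = 0.397.

X = 0.397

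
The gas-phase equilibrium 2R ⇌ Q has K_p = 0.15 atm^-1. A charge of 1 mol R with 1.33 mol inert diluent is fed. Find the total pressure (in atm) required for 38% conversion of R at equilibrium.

Basis: 1 mol R initially; let X = conversion of R. Extent ξ = 0.5X.
At extent ξ: n_R = 1 − X; n_Q = 0.5X; n_I = 1.33 (inert).
Summing: n_T = 2.33 − 0.5X.
K_p = p_Q / (p_R^2) with p_i = (n_i/n_T)·P.
At X = 0.38: the mole-fraction product g(X) = Π y_i^ν_i = 1.058. Since K_p = g(X)·P^{-1}, P = (g/K_p)^(1/1) = (1.058/0.15)^(1/1) = 7.05 atm.

P = 7.05 atm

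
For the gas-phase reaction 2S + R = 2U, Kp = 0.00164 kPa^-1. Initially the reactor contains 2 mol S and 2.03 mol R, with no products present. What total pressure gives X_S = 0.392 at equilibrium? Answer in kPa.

P = 563 kPa

Take 2 mol S as basis and let X be its fractional conversion, so ξ = X.
At extent ξ: n_S = 2 − 2X; n_R = 2.03 − X; n_U = 2X.
n_T = Σnᵢ = 4.03 − X.
Kp = p_U^2 / (p_S^2 p_R) with p_i = (n_i/n_T)·P.
At X = 0.392: the mole-fraction product g(X) = Π y_i^ν_i = 0.9232. Since Kp = g(X)·P^{-1}, P = (g/Kp)^(1/1) = (0.9232/0.00164)^(1/1) = 563 kPa.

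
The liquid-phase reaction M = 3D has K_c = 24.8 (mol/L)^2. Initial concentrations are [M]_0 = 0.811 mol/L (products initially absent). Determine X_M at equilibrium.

Let X = conversion of M; extent ξ = 0.811·X mol/L.
Concentrations: [M] = 0.811 − 0.811X; [D] = 2.43X.
K_c = [D]^3 / ([M]).
Solving K_c = 24.8 for X ∈ (0,1): X = 0.726.

X = 0.726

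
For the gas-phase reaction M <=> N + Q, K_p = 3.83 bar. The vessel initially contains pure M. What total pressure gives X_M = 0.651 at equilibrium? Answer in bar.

P = 5.21 bar

Basis: 1 mol M initially; let X = conversion of M. Extent ξ = X.
Moles: n_M = 1 − X; n_N = X; n_Q = X.
Total moles n_T = 1 + X.
K_p = p_N p_Q / (p_M) with p_i = (n_i/n_T)·P.
At X = 0.651: the mole-fraction product g(X) = Π y_i^ν_i = 0.7355. Since K_p = g(X)·P^{1}, P = (K_p/g)^(1/1) = (3.83/0.7355)^(1/1) = 5.21 bar.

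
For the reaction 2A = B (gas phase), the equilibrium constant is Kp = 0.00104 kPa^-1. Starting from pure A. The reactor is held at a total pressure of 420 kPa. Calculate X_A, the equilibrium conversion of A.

X = 0.397

Basis: 1 mol A initially; let X = conversion of A. Extent ξ = 0.5X.
Moles: n_A = 1 − X; n_B = 0.5X.
Summing: n_T = 1 − 0.5X.
y_i = n_i/n_T, p_i = y_i·P. Kp = p_B / (p_A^2).
Setting this equal to 0.00104 kPa^-1 and taking the physical root (0 < X < 1) gives X = 0.397.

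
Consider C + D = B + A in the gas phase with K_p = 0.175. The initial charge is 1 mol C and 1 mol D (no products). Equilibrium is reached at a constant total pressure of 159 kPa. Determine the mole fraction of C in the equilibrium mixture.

Basis: 1 mol C initially; let X = conversion of C. Extent ξ = X.
At extent ξ: n_C = 1 − X; n_D = 1 − X; n_B = X; n_A = X.
Since Δν = 0, n_T = 2 throughout.
With p_i = (n_i/n_T)P, K_p = p_B p_A / (p_C p_D).
Equating to 0.175 and solving on 0 < X < 1: X = 0.295.
Then n_C = 0.705, n_T = 2, so y_C = 0.353.

y_C = 0.353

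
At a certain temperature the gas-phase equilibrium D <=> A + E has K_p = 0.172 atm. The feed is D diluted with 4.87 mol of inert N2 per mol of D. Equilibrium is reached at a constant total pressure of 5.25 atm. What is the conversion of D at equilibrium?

X = 0.361

Take 1 mol D as basis and let X be its fractional conversion, so ξ = X.
At extent ξ: n_D = 1 − X; n_A = X; n_E = X; n_I = 4.87 (inert).
n_T = Σnᵢ = 5.87 + X.
Mole fractions y_i = n_i/n_T; K_p = p_A p_E / (p_D) with p_i = y_i·P.
Equating to 0.172 atm and solving on 0 < X < 1: X = 0.361.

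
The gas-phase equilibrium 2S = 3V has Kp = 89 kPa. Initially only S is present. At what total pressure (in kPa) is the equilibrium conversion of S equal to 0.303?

Basis: 1 mol S initially; let X = conversion of S. Extent ξ = 0.5X.
Mole table: n_S = 1 − X; n_V = 1.5X.
Summing: n_T = 1 + 0.5X.
Kp = p_V^3 / (p_S^2) with p_i = (n_i/n_T)·P.
At X = 0.303: the mole-fraction product g(X) = Π y_i^ν_i = 0.1678. Since Kp = g(X)·P^{1}, P = (Kp/g)^(1/1) = (89/0.1678)^(1/1) = 530 kPa.

P = 530 kPa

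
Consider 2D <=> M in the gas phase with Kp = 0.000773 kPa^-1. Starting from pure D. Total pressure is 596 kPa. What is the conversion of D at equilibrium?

X = 0.407

Basis: 1 mol D initially; let X = conversion of D. Extent ξ = 0.5X.
Moles: n_D = 1 − X; n_M = 0.5X.
n_T = Σnᵢ = 1 − 0.5X.
Mole fractions y_i = n_i/n_T; Kp = p_M / (p_D^2) with p_i = y_i·P.
Substituting and setting equal to 0.000773 kPa^-1 gives a polynomial in X; the root in (0,1) is X = 0.407.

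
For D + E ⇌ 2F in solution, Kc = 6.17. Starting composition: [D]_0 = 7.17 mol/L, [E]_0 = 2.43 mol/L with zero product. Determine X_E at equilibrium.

Let X = conversion of E; extent ξ = 2.43·X mol/L.
Concentrations: [D] = 7.17 − 2.43X; [E] = 2.43 − 2.43X; [F] = 4.86X.
Kc = [F]^2 / ([D] [E]).
This equals 6.17 at X = 0.804 (the root in 0 < X < 1).

X = 0.804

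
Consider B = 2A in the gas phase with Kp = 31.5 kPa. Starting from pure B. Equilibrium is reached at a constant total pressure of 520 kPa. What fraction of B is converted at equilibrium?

Basis: 1 mol B initially; let X = conversion of B. Extent ξ = X.
Species balance: n_B = 1 − X; n_A = 2X.
n_T = Σnᵢ = 1 + X.
With p_i = (n_i/n_T)P, Kp = p_A^2 / (p_B).
Setting this equal to 31.5 kPa and taking the physical root (0 < X < 1) gives X = 0.122.

X = 0.122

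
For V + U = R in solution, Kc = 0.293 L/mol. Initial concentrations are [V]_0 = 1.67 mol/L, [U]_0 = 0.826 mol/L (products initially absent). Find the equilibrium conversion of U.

X = 0.295

Let X = conversion of U; extent ξ = 0.826·X mol/L.
Concentrations: [V] = 1.67 − 0.826X; [U] = 0.826 − 0.826X; [R] = 0.826X.
Kc = [R] / ([V] [U]).
Equating to 0.293 L/mol: the physical root is X = 0.295.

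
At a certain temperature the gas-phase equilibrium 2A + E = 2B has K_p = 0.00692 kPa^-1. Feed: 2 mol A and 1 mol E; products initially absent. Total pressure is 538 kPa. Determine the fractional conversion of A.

X = 0.469

Basis: 2 mol A initially; let X = conversion of A. Extent ξ = X.
Species balance: n_A = 2 − 2X; n_E = 1 − X; n_B = 2X.
Summing: n_T = 3 − X.
y_i = n_i/n_T, p_i = y_i·P. K_p = p_B^2 / (p_A^2 p_E).
Equating to 0.00692 kPa^-1 and solving on 0 < X < 1: X = 0.469.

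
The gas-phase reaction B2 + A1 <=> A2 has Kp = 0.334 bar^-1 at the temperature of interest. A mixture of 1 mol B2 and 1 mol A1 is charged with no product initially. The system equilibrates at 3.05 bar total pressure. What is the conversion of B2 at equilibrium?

X = 0.296

Basis: 1 mol B2 initially; let X = conversion of B2. Extent ξ = X.
Mole table: n_B2 = 1 − X; n_A1 = 1 − X; n_A2 = X.
Summing: n_T = 2 − X.
With p_i = (n_i/n_T)P, Kp = p_A2 / (p_B2 p_A1).
Setting this equal to 0.334 bar^-1 and taking the physical root (0 < X < 1) gives X = 0.296.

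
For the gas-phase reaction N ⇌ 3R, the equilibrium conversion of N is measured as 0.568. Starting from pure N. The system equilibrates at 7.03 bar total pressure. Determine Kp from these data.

Kp = 124 bar^2

Basis: 1 mol N initially; let X = conversion of N. Extent ξ = X.
Mole table: n_N = 1 − X; n_R = 3X.
n_T = Σnᵢ = 1 + 2X.
At X = 0.568: n_N = 0.432, n_R = 1.7, n_T = 2.14.
p_i = (n_i/n_T)·P. Kp = p_R^3 / (p_N) = 124 bar^2.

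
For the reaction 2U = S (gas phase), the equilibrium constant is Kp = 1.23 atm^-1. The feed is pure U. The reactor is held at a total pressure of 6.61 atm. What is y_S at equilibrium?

Let X = conversion of U (basis 1 mol U); extent of reaction ξ = 0.5X.
Species balance: n_U = 1 − X; n_S = 0.5X.
Total moles n_T = 1 − 0.5X.
Mole fractions y_i = n_i/n_T; Kp = p_S / (p_U^2) with p_i = y_i·P.
Equating to 1.23 atm^-1 and solving on 0 < X < 1: X = 0.827.
Then n_S = 0.414, n_T = 0.586, so y_S = 0.705.

y_S = 0.705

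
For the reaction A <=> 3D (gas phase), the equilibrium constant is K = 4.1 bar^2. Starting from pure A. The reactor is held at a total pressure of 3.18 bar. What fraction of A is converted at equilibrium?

Let X = conversion of A (basis 1 mol A); extent of reaction ξ = X.
At extent ξ: n_A = 1 − X; n_D = 3X.
n_T = Σnᵢ = 1 + 2X.
y_i = n_i/n_T, p_i = y_i·P. K = p_D^3 / (p_A).
Equating to 4.1 bar^2 and solving on 0 < X < 1: X = 0.300.

X = 0.300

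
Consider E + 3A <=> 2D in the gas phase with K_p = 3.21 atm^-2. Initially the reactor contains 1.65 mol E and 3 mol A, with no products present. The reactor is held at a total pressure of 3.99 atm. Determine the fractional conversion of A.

X = 0.740

Let X = conversion of A (basis 3 mol A); extent of reaction ξ = X.
At extent ξ: n_E = 1.65 − X; n_A = 3 − 3X; n_D = 2X.
Summing: n_T = 4.65 − 2X.
With p_i = (n_i/n_T)P, K_p = p_D^2 / (p_E p_A^3).
This yields a degree-4 equation in X; solving on (0,1), X = 0.740.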